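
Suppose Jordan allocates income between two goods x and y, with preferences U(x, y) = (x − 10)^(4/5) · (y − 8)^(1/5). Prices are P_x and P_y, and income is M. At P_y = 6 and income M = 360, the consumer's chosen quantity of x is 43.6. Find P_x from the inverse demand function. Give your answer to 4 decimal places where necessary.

MRS = 4·(y−8)/(x−10). Tangency with P_x/P_y gives y−8 = (1/4)·(P_x/P_y)·(x−10).
Substituting into the budget: x* = 10 + 0.8·(M − 10·P_x − 8·P_y)/P_x, and y* = 8 + 0.2·(…)/P_y.
Set x* = 43.6 in the demand function and solve for P_x: P_x = 6.

P_x = 6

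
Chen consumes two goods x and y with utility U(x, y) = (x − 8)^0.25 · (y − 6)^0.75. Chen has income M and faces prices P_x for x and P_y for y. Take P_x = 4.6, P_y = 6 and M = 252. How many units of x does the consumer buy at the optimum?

This is Cobb-Douglas in (x−8, y−6): tangency gives 0.25·P_y·(y−6) = 0.75·P_x·(x−8).
Substituting into the budget: x* = 8 + 0.25·(M − 8·P_x − 6·P_y)/P_x, and y* = 6 + 0.75·(…)/P_y.
Discretionary income = 252 − 8·4.6 − 6·6 = 179.2; x* = 8 + 0.25·179.2/4.6 = 17.7391.

x* = 17.7391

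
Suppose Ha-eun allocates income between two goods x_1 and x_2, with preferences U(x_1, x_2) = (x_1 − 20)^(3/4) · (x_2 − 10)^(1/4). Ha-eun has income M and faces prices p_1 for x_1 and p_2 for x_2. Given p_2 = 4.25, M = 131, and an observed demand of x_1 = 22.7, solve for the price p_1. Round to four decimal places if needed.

This is Cobb-Douglas in (x_1−20, x_2−10): tangency gives 0.75·p_2·(x_2−10) = 0.25·p_1·(x_1−20).
After buying the subsistence bundle (20, 10), a share 0.75 of the remaining income goes to x_1: x_1* = 20 + 0.75·(M − 20p_1 − 10p_2)/p_1.
Set x_1* = 22.7 in the demand function and solve for p_1: p_1 = 3.75.

p_1 = 3.75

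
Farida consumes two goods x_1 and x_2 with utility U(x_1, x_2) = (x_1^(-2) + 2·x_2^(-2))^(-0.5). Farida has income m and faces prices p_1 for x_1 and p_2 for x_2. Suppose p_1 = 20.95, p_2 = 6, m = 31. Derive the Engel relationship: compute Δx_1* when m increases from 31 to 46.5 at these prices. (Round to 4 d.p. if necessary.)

From the CES first-order condition, (1/2)·(x_2/x_1)^(3) = p_1/p_2.
Solve for the ratio: x_2/x_1 = [2·p_1/p_2]^(1/3).
With the ratio pinned down, the budget gives x_1* = m/(p_1 + p_2·(x_2/x_1)) and x_2* = (x_2/x_1)·x_1*.
Numerically x_2/x_1 = 1.911412, so x_1* = 31/(20.95 + 6·1.911412) = 0.9562.
At m' = 46.5: x_1* = 1.4344. Change: 1.4344 − 0.9562 = 0.4781.

Δx_1* = 0.4781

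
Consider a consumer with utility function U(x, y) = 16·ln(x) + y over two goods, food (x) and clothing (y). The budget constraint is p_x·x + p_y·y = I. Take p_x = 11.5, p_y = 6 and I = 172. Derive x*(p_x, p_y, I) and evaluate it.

x* = 8.3478

Set MRS = p_x/p_y: (16/x)/1 = p_x/p_y.
So x*(p_x,p_y) = 16·p_y/p_x, independent of income; and y* = (I − 16·p_y)/p_y.
At the given prices: x* = 16·6/11.5 = 8.3478.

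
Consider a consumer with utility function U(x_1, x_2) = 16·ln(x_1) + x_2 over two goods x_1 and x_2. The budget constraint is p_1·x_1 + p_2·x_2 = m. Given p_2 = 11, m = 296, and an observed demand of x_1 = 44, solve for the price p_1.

Set MRS = p_1/p_2: (16/x_1)/1 = p_1/p_2.
So x_1*(p_1,p_2) = 16·p_2/p_1, independent of income; and x_2* = (m − 16·p_2)/p_2.
Set x_1* = 44 in the demand function and solve for p_1: p_1 = 4.

p_1 = 4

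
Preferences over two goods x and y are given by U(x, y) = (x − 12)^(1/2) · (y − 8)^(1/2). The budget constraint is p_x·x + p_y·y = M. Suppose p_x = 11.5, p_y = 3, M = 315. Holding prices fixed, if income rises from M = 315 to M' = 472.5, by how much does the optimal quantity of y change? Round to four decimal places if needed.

Discretionary income = 315 − 12·11.5 − 8·3 = 153; y* = 8 + 0.5·153/3 = 33.5.
At M' = 472.5: y* = 59.75. Change: 59.75 − 33.5 = 26.25.

Δy* = 26.25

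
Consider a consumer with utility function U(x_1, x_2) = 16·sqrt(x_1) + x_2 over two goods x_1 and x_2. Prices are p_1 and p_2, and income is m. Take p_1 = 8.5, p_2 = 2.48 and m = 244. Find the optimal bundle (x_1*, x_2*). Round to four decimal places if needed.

Set MRS = p_1/p_2: 8·x_1^(−1/2) = p_1/p_2.
Solve: √x_1 = 8·p_2/p_1, so x_1*(p_1,p_2) = (8·p_2/p_1)², and x_2* = (m − p_1·x_1*)/p_2.
Plugging in: x_1* = (8·2.48/8.5)² = 5.4481, x_2* = 79.7142.

x_1* = 5.4481, x_2* = 79.7142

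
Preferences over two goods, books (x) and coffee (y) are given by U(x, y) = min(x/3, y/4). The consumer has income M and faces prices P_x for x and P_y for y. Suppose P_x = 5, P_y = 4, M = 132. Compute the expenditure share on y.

With perfect complements, no substitution: consume in ratio x:y = 3:4.
Budget: P_x·x + P_y·(4/3)·x = M, so (3·P_x + 4·P_y)·x = 3·M.
Demand: x*(P_x,P_y,M) = 3·M/(3·P_x + 4·P_y), y* = 4·M/(3·P_x + 4·P_y).
Here 3·5 + 4·4 = 31, giving x* = 12.7742 and y* = 17.0323.
Expenditure on y: 4·17.0323 = 68.129; share = 0.5161.

share on y = 0.5161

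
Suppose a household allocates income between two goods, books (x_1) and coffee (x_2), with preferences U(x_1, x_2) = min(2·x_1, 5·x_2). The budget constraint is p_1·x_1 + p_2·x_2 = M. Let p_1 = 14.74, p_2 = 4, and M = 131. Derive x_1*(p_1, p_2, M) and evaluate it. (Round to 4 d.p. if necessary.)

x_1* = 8.0171

Leontief preferences: the optimum is at the kink where x_1/5 = x_2/2, i.e. x_2 = (2/5)·x_1.
Budget: p_1·x_1 + p_2·(2/5)·x_1 = M, so (5·p_1 + 2·p_2)·x_1 = 5·M.
Demand: x_1*(p_1,p_2,M) = 5·M/(5·p_1 + 2·p_2), x_2* = 2·M/(5·p_1 + 2·p_2).
Here 5·14.74 + 2·4 = 81.7, giving x_1* = 8.0171.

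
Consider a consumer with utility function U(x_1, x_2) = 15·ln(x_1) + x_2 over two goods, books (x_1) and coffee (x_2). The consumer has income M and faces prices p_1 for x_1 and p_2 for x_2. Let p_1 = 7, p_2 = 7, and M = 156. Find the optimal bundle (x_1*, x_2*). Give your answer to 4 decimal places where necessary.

x_1* = 15, x_2* = 7.2857

So x_1*(p_1,p_2) = 15·p_2/p_1, independent of income; and x_2* = (M − 15·p_2)/p_2.
At the given prices: x_1* = 15·7/7 = 15, and x_2* = 7.2857.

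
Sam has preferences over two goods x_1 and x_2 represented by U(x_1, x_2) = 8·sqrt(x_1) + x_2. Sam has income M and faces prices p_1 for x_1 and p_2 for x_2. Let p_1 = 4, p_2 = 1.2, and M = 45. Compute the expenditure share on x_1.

Set MRS = p_1/p_2: 4·x_1^(−1/2) = p_1/p_2.
Thus x_1* = (4·p_2/p_1)² — independent of M — with the rest of income spent on x_2.
Plugging in: x_1* = (4·1.2/4)² = 1.44, x_2* = 32.7.
Expenditure on x_1: 4·1.44 = 5.76; share = 0.128.

share on x_1 = 0.128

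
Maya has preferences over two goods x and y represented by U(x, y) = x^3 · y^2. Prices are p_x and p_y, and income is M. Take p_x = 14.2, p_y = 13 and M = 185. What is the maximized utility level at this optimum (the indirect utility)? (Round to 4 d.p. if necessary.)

V = 15476.781

The MRS is (3/2)·y/x. Set MRS = p_x/p_y.
So 3·p_y·y = 2·p_x·x; combined with the budget, a share 0.6 of income goes to x.
Demand: x*(p_x,p_y,M) = 0.6·M/p_x and y* = 0.4·M/p_y.
At p_x=14.2, p_y=13, M=185: x* = 0.6·185/14.2 = 7.8169, y* = 5.6923.
Utility at the optimum: U(7.8169, 5.6923) = 15476.781.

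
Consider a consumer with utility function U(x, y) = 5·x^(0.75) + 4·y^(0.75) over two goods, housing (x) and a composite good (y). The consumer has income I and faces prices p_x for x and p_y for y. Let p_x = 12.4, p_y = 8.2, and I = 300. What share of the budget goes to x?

share on x = 0.4138

MU_x ∝ 5·x^(-0.25), MU_y ∝ 4·y^(-0.25), so MRS = (5/4)·(y/x)^(0.25) = p_x/p_y.
Solve for the ratio: y/x = [(4/5)·p_x/p_y]^(4).
With the ratio pinned down, the budget gives x* = I/(p_x + p_y·(y/x)) and y* = (y/x)·x*.
Numerically y/x = 2.141861, so x* = 300/(12.4 + 8.2·2.141861) = 10.0123 and y* = 2.141861·10.0123 = 21.4449.
Expenditure on x: 12.4·10.0123 = 124.152; share = 0.4138.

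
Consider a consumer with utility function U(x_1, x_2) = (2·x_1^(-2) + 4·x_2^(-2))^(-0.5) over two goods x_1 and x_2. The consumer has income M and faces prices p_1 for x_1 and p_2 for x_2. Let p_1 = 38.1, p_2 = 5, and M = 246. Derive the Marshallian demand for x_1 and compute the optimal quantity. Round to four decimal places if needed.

x_1* = 4.8716

From the CES first-order condition, (1/2)·(x_2/x_1)^(3) = p_1/p_2.
Hence x_2/x_1 = (2·p_1/p_2)^(1/(3)), i.e. raised to the 1/3 power.
With the ratio pinned down, the budget gives x_1* = M/(p_1 + p_2·(x_2/x_1)) and x_2* = (x_2/x_1)·x_1*.
Numerically x_2/x_1 = 2.479296, so x_1* = 246/(38.1 + 5·2.479296) = 4.8716.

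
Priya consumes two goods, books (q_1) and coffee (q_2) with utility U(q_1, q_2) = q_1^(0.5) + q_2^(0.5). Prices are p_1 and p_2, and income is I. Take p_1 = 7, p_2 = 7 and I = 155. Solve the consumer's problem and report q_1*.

q_1* = 11.0714

With the ratio pinned down, the budget gives q_1* = I/(p_1 + p_2·(q_2/q_1)) and q_2* = (q_2/q_1)·q_1*.
Numerically q_2/q_1 = 1, so q_1* = 155/(7 + 7·1) = 11.0714.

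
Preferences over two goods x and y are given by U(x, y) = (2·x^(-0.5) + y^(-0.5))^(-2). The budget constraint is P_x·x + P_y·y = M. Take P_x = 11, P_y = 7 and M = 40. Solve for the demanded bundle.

x* = 2.3584, y* = 2.0082

Numerically y/x = 0.851484, so x* = 40/(11 + 7·0.851484) = 2.3584 and y* = 0.851484·2.3584 = 2.0082.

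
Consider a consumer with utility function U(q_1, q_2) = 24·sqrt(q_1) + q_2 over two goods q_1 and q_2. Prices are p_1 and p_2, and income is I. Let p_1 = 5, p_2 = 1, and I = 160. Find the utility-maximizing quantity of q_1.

q_1* = 5.76

Thus q_1* = (12·p_2/p_1)² — independent of I — with the rest of income spent on q_2.
Plugging in: q_1* = (12·1/5)² = 5.76.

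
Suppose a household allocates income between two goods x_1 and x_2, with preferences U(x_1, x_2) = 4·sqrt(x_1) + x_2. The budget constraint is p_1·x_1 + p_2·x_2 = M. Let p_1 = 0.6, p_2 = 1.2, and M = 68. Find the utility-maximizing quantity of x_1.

Utility is quasi-linear in x_2; the FOC for x_1 is 2/√x_1 = p_1/p_2.
Solve: √x_1 = 2·p_2/p_1, so x_1*(p_1,p_2) = (2·p_2/p_1)², and x_2* = (M − p_1·x_1*)/p_2.
Plugging in: x_1* = (2·1.2/0.6)² = 16.

x_1* = 16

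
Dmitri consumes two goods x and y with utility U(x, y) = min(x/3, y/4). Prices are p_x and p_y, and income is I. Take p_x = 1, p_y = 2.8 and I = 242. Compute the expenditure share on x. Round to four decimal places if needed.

Leontief preferences: the optimum is at the kink where x/3 = y/4, i.e. y = (4/3)·x.
Budget: p_x·x + p_y·(4/3)·x = I, so (3·p_x + 4·p_y)·x = 3·I.
Demand: x*(p_x,p_y,I) = 3·I/(3·p_x + 4·p_y), y* = 4·I/(3·p_x + 4·p_y).
Here 3·1 + 4·2.8 = 14.2, giving x* = 51.1268 and y* = 68.169.
Expenditure on x: 1·51.1268 = 51.1268; share = 0.2113.

share on x = 0.2113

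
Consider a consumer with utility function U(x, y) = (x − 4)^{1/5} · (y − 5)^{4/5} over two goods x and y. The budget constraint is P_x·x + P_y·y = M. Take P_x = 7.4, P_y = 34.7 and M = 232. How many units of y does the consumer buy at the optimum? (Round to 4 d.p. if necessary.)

y* = 5.6663

This is Cobb-Douglas in (x−4, y−5): tangency gives 0.2·P_y·(y−5) = 0.8·P_x·(x−4).
After buying the subsistence bundle (4, 5), a share 0.2 of the remaining income goes to x: x* = 4 + 0.2·(M − 4P_x − 5P_y)/P_x.
Discretionary income = 232 − 4·7.4 − 5·34.7 = 28.9; y* = 5 + 0.8·28.9/34.7 = 5.6663.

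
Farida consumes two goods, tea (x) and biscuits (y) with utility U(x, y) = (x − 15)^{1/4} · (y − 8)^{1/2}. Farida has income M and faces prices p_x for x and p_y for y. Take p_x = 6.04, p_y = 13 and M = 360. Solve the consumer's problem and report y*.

y* = 16.4821

This is Cobb-Douglas in (x−15, y−8): tangency gives 0.25·p_y·(y−8) = 0.5·p_x·(x−15).
Substituting into the budget: x* = 15 + 1/3·(M − 15·p_x − 8·p_y)/p_x, and y* = 8 + 2/3·(…)/p_y.
Discretionary income = 360 − 15·6.04 − 8·13 = 165.4; y* = 8 + 2/3·165.4/13 = 16.4821.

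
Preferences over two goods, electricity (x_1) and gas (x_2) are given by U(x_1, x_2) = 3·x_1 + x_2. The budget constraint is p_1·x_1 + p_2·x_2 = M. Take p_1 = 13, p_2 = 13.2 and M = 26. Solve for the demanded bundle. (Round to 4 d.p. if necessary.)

x_1* = 2, x_2* = 0

Linear utility — the consumer picks whichever good has higher MU/price: 3/13 = 0.2308 vs 1/13.2 = 0.0758.
x_1 gives more utility per dollar, so spend all income on x_1: x_1* = M/p_1, x_2* = 0.
Numerically: x_1* = 2, x_2* = 0.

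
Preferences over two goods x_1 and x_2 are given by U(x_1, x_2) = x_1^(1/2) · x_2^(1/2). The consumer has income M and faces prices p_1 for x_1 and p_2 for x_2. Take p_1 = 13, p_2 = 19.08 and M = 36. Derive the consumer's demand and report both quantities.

x_1* = 1.3846, x_2* = 0.9434

MU_x_1/MU_x_2 = (0.5·x_2)/(0.5·x_1); tangency sets this equal to p_1/p_2.
So 0.5·p_2·x_2 = 0.5·p_1·x_1; combined with the budget, a share 0.5 of income goes to x_1.
Demand: x_1*(p_1,p_2,M) = 0.5·M/p_1 and x_2* = 0.5·M/p_2.
At p_1=13, p_2=19.08, M=36: x_1* = 0.5·36/13 = 1.3846, x_2* = 0.9434.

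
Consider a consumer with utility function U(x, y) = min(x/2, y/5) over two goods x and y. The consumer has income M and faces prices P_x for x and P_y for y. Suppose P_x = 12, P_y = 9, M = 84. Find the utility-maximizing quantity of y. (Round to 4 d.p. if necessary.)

Leontief preferences: the optimum is at the kink where x/2 = y/5, i.e. y = (5/2)·x.
Budget: P_x·x + P_y·(5/2)·x = M, so (2·P_x + 5·P_y)·x = 2·M.
Demand: x*(P_x,P_y,M) = 2·M/(2·P_x + 5·P_y), y* = 5·M/(2·P_x + 5·P_y).
Here 2·12 + 5·9 = 69, giving y* = 6.087.

y* = 6.087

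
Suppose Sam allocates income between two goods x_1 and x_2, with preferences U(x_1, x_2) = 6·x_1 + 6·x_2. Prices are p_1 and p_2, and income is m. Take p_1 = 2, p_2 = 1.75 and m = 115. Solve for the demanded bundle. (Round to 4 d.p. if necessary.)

Linear utility — the consumer picks whichever good has higher MU/price: 6/2 = 3 vs 6/1.75 = 3.4286.
x_2 gives more utility per dollar, so spend all income on x_2: x_2* = m/p_2, x_1* = 0.
Numerically: x_1* = 0, x_2* = 65.7143.

x_1* = 0, x_2* = 65.7143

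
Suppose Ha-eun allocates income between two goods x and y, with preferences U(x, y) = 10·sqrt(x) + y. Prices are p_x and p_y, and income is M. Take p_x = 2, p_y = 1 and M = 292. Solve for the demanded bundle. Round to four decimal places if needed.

Utility is quasi-linear in y; the FOC for x is 5/√x = p_x/p_y.
Solve: √x = 5·p_y/p_x, so x*(p_x,p_y) = (5·p_y/p_x)², and y* = (M − p_x·x*)/p_y.
Plugging in: x* = (5·1/2)² = 6.25, y* = 279.5.

x* = 6.25, y* = 279.5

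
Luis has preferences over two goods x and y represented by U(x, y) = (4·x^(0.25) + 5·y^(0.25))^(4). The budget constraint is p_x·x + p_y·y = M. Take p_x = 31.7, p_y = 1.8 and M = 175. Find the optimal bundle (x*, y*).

MRS = MU_x/MU_y = (4/5)·(y/x)^(0.75). Set equal to p_x/p_y.
Hence y/x = ((5/4)·p_x/p_y)^(1/(0.75)), i.e. raised to the 4/3 power.
With the ratio pinned down, the budget gives x* = M/(p_x + p_y·(y/x)) and y* = (y/x)·x*.
Numerically y/x = 61.69676, so x* = 175/(31.7 + 1.8·61.69676) = 1.2259 and y* = 61.69676·1.2259 = 75.633.

x* = 1.2259, y* = 75.633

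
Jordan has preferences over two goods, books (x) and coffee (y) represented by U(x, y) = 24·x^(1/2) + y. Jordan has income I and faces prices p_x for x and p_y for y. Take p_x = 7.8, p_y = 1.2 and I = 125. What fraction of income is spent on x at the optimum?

Set MRS = p_x/p_y: 12·x^(−1/2) = p_x/p_y.
Solve: √x = 12·p_y/p_x, so x*(p_x,p_y) = (12·p_y/p_x)², and y* = (I − p_x·x*)/p_y.
Plugging in: x* = (12·1.2/7.8)² = 3.4083, y* = 82.0128.
Expenditure on x: 7.8·3.4083 = 26.5846; share = 0.2127.

share on x = 0.2127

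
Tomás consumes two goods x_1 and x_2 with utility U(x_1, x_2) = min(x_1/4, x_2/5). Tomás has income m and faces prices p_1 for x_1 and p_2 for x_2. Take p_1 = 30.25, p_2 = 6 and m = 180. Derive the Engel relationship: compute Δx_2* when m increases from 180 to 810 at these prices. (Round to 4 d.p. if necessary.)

Δx_2* = 20.8609

With perfect complements, no substitution: consume in ratio x_1:x_2 = 4:5.
Budget: p_1·x_1 + p_2·(5/4)·x_1 = m, so (4·p_1 + 5·p_2)·x_1 = 4·m.
Demand: x_1*(p_1,p_2,m) = 4·m/(4·p_1 + 5·p_2), x_2* = 5·m/(4·p_1 + 5·p_2).
Here 4·30.25 + 5·6 = 151, giving x_2* = 5.9603.
At m' = 810: x_2* = 26.8212. Change: 26.8212 − 5.9603 = 20.8609.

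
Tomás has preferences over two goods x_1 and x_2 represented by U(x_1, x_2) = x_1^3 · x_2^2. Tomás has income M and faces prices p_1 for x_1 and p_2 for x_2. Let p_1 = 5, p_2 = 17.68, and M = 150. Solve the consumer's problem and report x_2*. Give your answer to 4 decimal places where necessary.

x_2* = 3.3937

Tangency: MRS = (3/2)·x_2/x_1 = p_1/p_2.
So 3·p_2·x_2 = 2·p_1·x_1; combined with the budget, a share 0.6 of income goes to x_1.
Demand: x_1*(p_1,p_2,M) = 0.6·M/p_1 and x_2* = 0.4·M/p_2.
At p_1=5, p_2=17.68, M=150: x_2* = 0.4·150/17.68 = 3.3937.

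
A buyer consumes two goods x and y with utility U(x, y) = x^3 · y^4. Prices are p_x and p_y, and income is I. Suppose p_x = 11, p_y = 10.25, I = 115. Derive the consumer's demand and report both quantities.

x* = 4.4805, y* = 6.4111

Demand: x*(p_x,p_y,I) = 3/7·I/p_x and y* = 4/7·I/p_y.
At p_x=11, p_y=10.25, I=115: x* = 3/7·115/11 = 4.4805, y* = 6.4111.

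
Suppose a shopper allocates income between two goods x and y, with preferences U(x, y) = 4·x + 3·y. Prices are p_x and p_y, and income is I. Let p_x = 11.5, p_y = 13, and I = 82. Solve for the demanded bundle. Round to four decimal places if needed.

Perfect substitutes: compare marginal utility per dollar. 4/p_x vs 3/p_y → 0.3478 vs 0.2308.
x gives more utility per dollar, so spend all income on x: x* = I/p_x, y* = 0.
Numerically: x* = 7.1304, y* = 0.

x* = 7.1304, y* = 0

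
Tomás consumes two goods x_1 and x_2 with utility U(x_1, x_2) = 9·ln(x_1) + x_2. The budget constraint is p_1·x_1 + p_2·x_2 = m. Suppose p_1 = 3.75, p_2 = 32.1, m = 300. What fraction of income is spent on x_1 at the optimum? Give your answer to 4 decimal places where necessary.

MU_x_1 = 9/x_1, MU_x_2 = 1. Tangency: 9/x_1 = p_1/p_2.
So x_1*(p_1,p_2) = 9·p_2/p_1, independent of income; and x_2* = (m − 9·p_2)/p_2.
At the given prices: x_1* = 9·32.1/3.75 = 77.04, and x_2* = 0.3458.
Expenditure on x_1: 3.75·77.04 = 288.9; share = 0.963.

share on x_1 = 0.963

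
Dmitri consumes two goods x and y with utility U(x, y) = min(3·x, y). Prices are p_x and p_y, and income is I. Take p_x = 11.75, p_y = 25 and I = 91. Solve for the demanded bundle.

x* = 1.049, y* = 3.147

Leontief preferences: the optimum is at the kink where x/1 = y/3, i.e. y = 3·x.
Budget: p_x·x + p_y·3·x = I, so (p_x + 3·p_y)·x = I.
Demand: x*(p_x,p_y,I) = I/(p_x + 3·p_y), y* = 3·I/(p_x + 3·p_y).
Here 11.75 + 3·25 = 86.75, giving x* = 1.049 and y* = 3.147.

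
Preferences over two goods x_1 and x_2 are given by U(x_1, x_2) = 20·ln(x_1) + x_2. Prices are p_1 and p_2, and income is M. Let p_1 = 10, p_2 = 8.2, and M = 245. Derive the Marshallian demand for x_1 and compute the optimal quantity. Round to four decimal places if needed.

x_1* = 16.4

So x_1*(p_1,p_2) = 20·p_2/p_1, independent of income; and x_2* = (M − 20·p_2)/p_2.
At the given prices: x_1* = 20·8.2/10 = 16.4.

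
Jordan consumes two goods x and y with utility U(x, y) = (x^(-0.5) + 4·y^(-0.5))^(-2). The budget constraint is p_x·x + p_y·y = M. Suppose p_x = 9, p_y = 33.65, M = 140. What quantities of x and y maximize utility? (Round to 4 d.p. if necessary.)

MRS = MU_x/MU_y = (1/4)·(y/x)^(1.5). Set equal to p_x/p_y.
Hence y/x = (4·p_x/p_y)^(1/(1.5)), i.e. raised to the 2/3 power.
Substitute y = (y/x)·x into the budget: x* = M/(p_x + p_y·(y/x)).
Numerically y/x = 1.046032, so x* = 140/(9 + 33.65·1.046032) = 3.1675 and y* = 1.046032·3.1675 = 3.3133.

x* = 3.1675, y* = 3.3133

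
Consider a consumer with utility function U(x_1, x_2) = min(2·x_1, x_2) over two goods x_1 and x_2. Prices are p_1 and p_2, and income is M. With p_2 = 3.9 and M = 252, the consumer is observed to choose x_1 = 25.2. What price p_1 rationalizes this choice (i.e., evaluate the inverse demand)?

Leontief preferences: the optimum is at the kink where x_1/1 = x_2/2, i.e. x_2 = 2·x_1.
Budget: p_1·x_1 + p_2·2·x_1 = M, so (p_1 + 2·p_2)·x_1 = M.
Demand: x_1*(p_1,p_2,M) = M/(p_1 + 2·p_2), x_2* = 2·M/(p_1 + 2·p_2).
Set x_1* = 25.2 in the demand function and solve for p_1: p_1 = 2.2.

p_1 = 2.2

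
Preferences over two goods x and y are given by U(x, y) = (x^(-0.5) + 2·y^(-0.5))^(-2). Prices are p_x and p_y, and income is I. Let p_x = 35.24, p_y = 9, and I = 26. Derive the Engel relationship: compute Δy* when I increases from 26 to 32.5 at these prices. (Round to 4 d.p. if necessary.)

Δy* = 0.3624

MRS = MU_x/MU_y = (1/2)·(y/x)^(1.5). Set equal to p_x/p_y.
Solve for the ratio: y/x = [2·p_x/p_y]^(2/3).
Substitute y = (y/x)·x into the budget: x* = I/(p_x + p_y·(y/x)).
Numerically y/x = 3.943504, so x* = 26/(35.24 + 9·3.943504) = 0.3676 and y* = 3.943504·0.3676 = 1.4496.
At I' = 32.5: y* = 1.812. Change: 1.812 − 1.4496 = 0.3624.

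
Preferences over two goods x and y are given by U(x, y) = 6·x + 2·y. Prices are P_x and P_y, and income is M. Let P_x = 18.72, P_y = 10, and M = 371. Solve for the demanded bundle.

Linear utility — the consumer picks whichever good has higher MU/price: 6/18.72 = 0.3205 vs 2/10 = 0.2.
x gives more utility per dollar, so spend all income on x: x* = M/P_x, y* = 0.
Numerically: x* = 19.8184, y* = 0.

x* = 19.8184, y* = 0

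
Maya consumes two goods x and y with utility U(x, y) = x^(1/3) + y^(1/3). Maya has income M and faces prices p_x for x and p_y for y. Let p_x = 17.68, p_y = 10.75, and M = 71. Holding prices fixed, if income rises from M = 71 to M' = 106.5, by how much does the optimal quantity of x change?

Δx* = 0.8797

MU_x ∝ x^(-2/3), MU_y ∝ y^(-2/3), so MRS = (y/x)^(2/3) = p_x/p_y.
Solve for the ratio: y/x = [p_x/p_y]^(1.5).
Substitute y = (y/x)·x into the budget: x* = M/(p_x + p_y·(y/x)).
Numerically y/x = 2.109166, so x* = 71/(17.68 + 10.75·2.109166) = 1.7594.
At M' = 106.5: x* = 2.6392. Change: 2.6392 − 1.7594 = 0.8797.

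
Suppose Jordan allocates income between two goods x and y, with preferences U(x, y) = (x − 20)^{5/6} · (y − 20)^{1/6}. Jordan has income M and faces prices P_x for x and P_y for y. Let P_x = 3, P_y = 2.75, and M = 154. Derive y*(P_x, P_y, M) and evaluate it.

y* = 22.3636

This is Cobb-Douglas in (x−20, y−20): tangency gives 5/6·P_y·(y−20) = 1/6·P_x·(x−20).
Substituting into the budget: x* = 20 + 5/6·(M − 20·P_x − 20·P_y)/P_x, and y* = 20 + 1/6·(…)/P_y.
Discretionary income = 154 − 20·3 − 20·2.75 = 39; y* = 20 + 1/6·39/2.75 = 22.3636.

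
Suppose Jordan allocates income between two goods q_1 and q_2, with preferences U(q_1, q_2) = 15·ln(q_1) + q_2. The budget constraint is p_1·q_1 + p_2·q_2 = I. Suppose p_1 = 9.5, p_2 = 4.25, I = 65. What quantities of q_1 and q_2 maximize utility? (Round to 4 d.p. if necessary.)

MU_q_1 = 15/q_1, MU_q_2 = 1. Tangency: 15/q_1 = p_1/p_2.
So q_1*(p_1,p_2) = 15·p_2/p_1, independent of income; and q_2* = (I − 15·p_2)/p_2.
At the given prices: q_1* = 15·4.25/9.5 = 6.7105, and q_2* = 0.2941.

q_1* = 6.7105, q_2* = 0.2941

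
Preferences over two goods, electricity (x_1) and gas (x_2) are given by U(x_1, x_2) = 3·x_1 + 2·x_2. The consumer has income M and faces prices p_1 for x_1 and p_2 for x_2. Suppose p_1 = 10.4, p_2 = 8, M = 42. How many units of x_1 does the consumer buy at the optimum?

Perfect substitutes: compare marginal utility per dollar. 3/p_1 vs 2/p_2 → 0.2885 vs 0.25.
x_1 gives more utility per dollar, so spend all income on x_1: x_1* = M/p_1, x_2* = 0.
Numerically: x_1* = 4.0385, x_2* = 0.

x_1* = 4.0385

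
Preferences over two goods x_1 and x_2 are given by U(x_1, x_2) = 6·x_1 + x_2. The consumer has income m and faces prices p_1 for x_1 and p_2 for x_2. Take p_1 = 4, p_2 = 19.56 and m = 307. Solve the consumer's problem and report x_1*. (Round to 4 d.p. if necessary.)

x_1 gives more utility per dollar, so spend all income on x_1: x_1* = m/p_1, x_2* = 0.
Numerically: x_1* = 76.75, x_2* = 0.

x_1* = 76.75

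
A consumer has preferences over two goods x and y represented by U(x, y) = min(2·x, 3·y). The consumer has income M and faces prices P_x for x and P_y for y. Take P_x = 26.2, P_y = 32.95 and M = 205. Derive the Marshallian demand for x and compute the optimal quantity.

Demand: x*(P_x,P_y,M) = 3·M/(3·P_x + 2·P_y), y* = 2·M/(3·P_x + 2·P_y).
Here 3·26.2 + 2·32.95 = 144.5, giving x* = 4.2561.

x* = 4.2561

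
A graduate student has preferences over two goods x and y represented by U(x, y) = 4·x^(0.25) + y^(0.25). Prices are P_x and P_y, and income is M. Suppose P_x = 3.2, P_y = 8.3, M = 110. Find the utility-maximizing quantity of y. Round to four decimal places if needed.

MU_x ∝ 4·x^(-0.75), MU_y ∝ y^(-0.75), so MRS = 4·(y/x)^(0.75) = P_x/P_y.
Hence y/x = ((1/4)·P_x/P_y)^(1/(0.75)), i.e. raised to the 4/3 power.
With the ratio pinned down, the budget gives x* = M/(P_x + P_y·(y/x)) and y* = (y/x)·x*.
Numerically y/x = 0.044193, so x* = 110/(3.2 + 8.3·0.044193) = 30.84 and y* = 0.044193·30.84 = 1.3629.

y* = 1.3629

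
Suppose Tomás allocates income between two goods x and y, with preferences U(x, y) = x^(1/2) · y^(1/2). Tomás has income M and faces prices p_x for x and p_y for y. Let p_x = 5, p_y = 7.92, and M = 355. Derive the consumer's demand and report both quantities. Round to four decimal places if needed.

x* = 35.5, y* = 22.4116

Tangency: MRS = y/x = p_x/p_y.
So 0.5·p_y·y = 0.5·p_x·x; combined with the budget, a share 0.5 of income goes to x.
Demand: x*(p_x,p_y,M) = 0.5·M/p_x and y* = 0.5·M/p_y.
At p_x=5, p_y=7.92, M=355: x* = 0.5·355/5 = 35.5, y* = 22.4116.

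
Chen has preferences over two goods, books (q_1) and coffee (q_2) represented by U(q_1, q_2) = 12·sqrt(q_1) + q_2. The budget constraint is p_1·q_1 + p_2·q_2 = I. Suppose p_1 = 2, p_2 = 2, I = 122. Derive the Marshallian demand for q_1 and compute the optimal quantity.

Utility is quasi-linear in q_2; the FOC for q_1 is 6/√q_1 = p_1/p_2.
Thus q_1* = (6·p_2/p_1)² — independent of I — with the rest of income spent on q_2.
Plugging in: q_1* = (6·2/2)² = 36.

q_1* = 36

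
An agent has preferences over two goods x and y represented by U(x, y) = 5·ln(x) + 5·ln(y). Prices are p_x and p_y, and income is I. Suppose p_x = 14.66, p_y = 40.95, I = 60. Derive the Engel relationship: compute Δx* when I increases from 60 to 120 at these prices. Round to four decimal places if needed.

MU_x/MU_y = (5·y)/(5·x); tangency sets this equal to p_x/p_y.
Rearranging, p_y·y = p_x·x. Substituting into the budget gives p_x·x·(1 + 1) = I.
Demand: x*(p_x,p_y,I) = 0.5·I/p_x and y* = 0.5·I/p_y.
At p_x=14.66, p_y=40.95, I=60: x* = 0.5·60/14.66 = 2.0464.
At I' = 120: x* = 4.0928. Change: 4.0928 − 2.0464 = 2.0464.

Δx* = 2.0464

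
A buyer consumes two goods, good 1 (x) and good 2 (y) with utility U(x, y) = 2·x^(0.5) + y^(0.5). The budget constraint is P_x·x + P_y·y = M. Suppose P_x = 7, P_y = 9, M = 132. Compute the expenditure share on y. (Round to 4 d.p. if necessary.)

share on y = 0.1628

MRS = MU_x/MU_y = 2·(y/x)^(0.5). Set equal to P_x/P_y.
Hence y/x = ((1/2)·P_x/P_y)^(1/(0.5)), i.e. raised to the 2 power.
With the ratio pinned down, the budget gives x* = M/(P_x + P_y·(y/x)) and y* = (y/x)·x*.
Numerically y/x = 0.151235, so x* = 132/(7 + 9·0.151235) = 15.7874 and y* = 0.151235·15.7874 = 2.3876.
Expenditure on y: 9·2.3876 = 21.4884; share = 0.1628.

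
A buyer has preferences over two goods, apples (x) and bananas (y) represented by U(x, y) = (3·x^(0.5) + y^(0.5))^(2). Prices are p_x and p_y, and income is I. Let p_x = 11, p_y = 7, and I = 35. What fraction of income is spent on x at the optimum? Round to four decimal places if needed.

share on x = 0.8514

MU_x ∝ 3·x^(-0.5), MU_y ∝ y^(-0.5), so MRS = 3·(y/x)^(0.5) = p_x/p_y.
Hence y/x = ((1/3)·p_x/p_y)^(1/(0.5)), i.e. raised to the 2 power.
With the ratio pinned down, the budget gives x* = I/(p_x + p_y·(y/x)) and y* = (y/x)·x*.
Numerically y/x = 0.274376, so x* = 35/(11 + 7·0.274376) = 2.7088 and y* = 0.274376·2.7088 = 0.7432.
Expenditure on x: 11·2.7088 = 29.7973; share = 0.8514.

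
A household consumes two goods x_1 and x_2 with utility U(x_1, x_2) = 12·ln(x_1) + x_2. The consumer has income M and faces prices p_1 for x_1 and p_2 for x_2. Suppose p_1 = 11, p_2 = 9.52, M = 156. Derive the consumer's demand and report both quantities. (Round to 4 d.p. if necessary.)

So x_1*(p_1,p_2) = 12·p_2/p_1, independent of income; and x_2* = (M − 12·p_2)/p_2.
At the given prices: x_1* = 12·9.52/11 = 10.3855, and x_2* = 4.3866.

x_1* = 10.3855, x_2* = 4.3866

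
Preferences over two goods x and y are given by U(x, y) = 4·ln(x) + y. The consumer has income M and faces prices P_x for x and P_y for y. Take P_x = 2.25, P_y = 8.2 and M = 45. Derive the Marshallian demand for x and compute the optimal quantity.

x* = 14.5778

At the given prices: x* = 4·8.2/2.25 = 14.5778.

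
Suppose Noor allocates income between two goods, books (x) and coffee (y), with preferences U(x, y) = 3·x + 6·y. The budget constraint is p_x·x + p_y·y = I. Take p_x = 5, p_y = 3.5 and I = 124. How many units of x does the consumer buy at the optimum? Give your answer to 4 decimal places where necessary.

Perfect substitutes: compare marginal utility per dollar. 3/p_x vs 6/p_y → 0.6 vs 1.7143.
y gives more utility per dollar, so spend all income on y: y* = I/p_y, x* = 0.
Numerically: x* = 0, y* = 35.4286.

x* = 0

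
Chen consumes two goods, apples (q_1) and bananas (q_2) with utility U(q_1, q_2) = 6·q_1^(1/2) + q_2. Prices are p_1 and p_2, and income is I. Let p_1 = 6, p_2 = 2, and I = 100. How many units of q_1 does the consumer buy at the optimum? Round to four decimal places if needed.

q_1* = 1

Set MRS = p_1/p_2: 3·q_1^(−1/2) = p_1/p_2.
Solve: √q_1 = 3·p_2/p_1, so q_1*(p_1,p_2) = (3·p_2/p_1)², and q_2* = (I − p_1·q_1*)/p_2.
Plugging in: q_1* = (3·2/6)² = 1.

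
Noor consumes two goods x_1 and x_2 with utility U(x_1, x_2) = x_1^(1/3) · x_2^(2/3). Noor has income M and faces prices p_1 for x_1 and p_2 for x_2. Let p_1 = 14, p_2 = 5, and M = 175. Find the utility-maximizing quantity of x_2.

The MRS is (1/2)·x_2/x_1. Set MRS = p_1/p_2.
So 1/3·p_2·x_2 = 2/3·p_1·x_1; combined with the budget, a share 1/3 of income goes to x_1.
Demand: x_1*(p_1,p_2,M) = 1/3·M/p_1 and x_2* = 2/3·M/p_2.
At p_1=14, p_2=5, M=175: x_2* = 2/3·175/5 = 23.3333.

x_2* = 23.3333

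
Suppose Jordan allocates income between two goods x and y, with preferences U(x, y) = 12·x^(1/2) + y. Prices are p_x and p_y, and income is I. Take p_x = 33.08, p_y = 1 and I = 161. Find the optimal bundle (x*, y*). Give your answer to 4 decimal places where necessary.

x* = 0.0329, y* = 159.9117

Utility is quasi-linear in y; the FOC for x is 6/√x = p_x/p_y.
Solve: √x = 6·p_y/p_x, so x*(p_x,p_y) = (6·p_y/p_x)², and y* = (I − p_x·x*)/p_y.
Plugging in: x* = (6·1/33.08)² = 0.0329, y* = 159.9117.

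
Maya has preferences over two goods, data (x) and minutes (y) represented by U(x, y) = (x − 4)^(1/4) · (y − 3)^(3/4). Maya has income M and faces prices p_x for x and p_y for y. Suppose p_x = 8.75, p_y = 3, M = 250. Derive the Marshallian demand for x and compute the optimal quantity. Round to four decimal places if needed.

x* = 9.8857

Let x' = x−4, y' = y−3. MRS = (1/3)·y'/x' = p_x/p_y.
After buying the subsistence bundle (4, 3), a share 0.25 of the remaining income goes to x: x* = 4 + 0.25·(M − 4p_x − 3p_y)/p_x.
Discretionary income = 250 − 4·8.75 − 3·3 = 206; x* = 4 + 0.25·206/8.75 = 9.8857.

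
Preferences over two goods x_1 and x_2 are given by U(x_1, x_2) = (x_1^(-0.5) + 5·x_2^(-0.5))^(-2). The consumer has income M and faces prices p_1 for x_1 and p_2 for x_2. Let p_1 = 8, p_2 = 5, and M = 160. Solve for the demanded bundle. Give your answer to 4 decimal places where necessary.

MRS = MU_x_1/MU_x_2 = (1/5)·(x_2/x_1)^(1.5). Set equal to p_1/p_2.
Hence x_2/x_1 = (5·p_1/p_2)^(1/(1.5)), i.e. raised to the 2/3 power.
With the ratio pinned down, the budget gives x_1* = M/(p_1 + p_2·(x_2/x_1)) and x_2* = (x_2/x_1)·x_1*.
Numerically x_2/x_1 = 4, so x_1* = 160/(8 + 5·4) = 5.7143 and x_2* = 4·5.7143 = 22.8571.

x_1* = 5.7143, x_2* = 22.8571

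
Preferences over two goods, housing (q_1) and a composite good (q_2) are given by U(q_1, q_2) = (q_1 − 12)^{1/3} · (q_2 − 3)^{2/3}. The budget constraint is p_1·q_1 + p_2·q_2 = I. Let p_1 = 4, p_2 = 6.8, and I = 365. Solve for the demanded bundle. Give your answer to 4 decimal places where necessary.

q_1* = 36.7167, q_2* = 32.0784

Let q_1' = q_1−12, q_2' = q_2−3. MRS = (1/2)·q_2'/q_1' = p_1/p_2.
Substituting into the budget: q_1* = 12 + 1/3·(I − 12·p_1 − 3·p_2)/p_1, and q_2* = 3 + 2/3·(…)/p_2.
Discretionary income = 365 − 12·4 − 3·6.8 = 296.6; q_1* = 12 + 1/3·296.6/4 = 36.7167; q_2* = 3 + 2/3·296.6/6.8 = 32.0784.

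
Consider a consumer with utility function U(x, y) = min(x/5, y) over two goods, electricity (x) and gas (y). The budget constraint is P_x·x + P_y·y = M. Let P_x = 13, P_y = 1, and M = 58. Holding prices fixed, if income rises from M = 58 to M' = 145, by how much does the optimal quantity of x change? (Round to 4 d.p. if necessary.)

With perfect complements, no substitution: consume in ratio x:y = 5:1.
Budget: P_x·x + P_y·(1/5)·x = M, so (5·P_x + P_y)·x = 5·M.
Demand: x*(P_x,P_y,M) = 5·M/(5·P_x + P_y), y* = M/(5·P_x + P_y).
Here 5·13 + 1 = 66, giving x* = 4.3939.
At M' = 145: x* = 10.9848. Change: 10.9848 − 4.3939 = 6.5909.

Δx* = 6.5909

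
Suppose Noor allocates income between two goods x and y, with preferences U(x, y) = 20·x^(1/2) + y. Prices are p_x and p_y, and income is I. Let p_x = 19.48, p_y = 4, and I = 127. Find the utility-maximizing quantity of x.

x* = 4.2164

Thus x* = (10·p_y/p_x)² — independent of I — with the rest of income spent on y.
Plugging in: x* = (10·4/19.48)² = 4.2164.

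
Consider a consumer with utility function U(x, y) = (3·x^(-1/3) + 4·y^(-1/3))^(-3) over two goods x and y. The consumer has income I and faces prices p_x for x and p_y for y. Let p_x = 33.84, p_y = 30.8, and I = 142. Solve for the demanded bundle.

x* = 1.8971, y* = 2.5261

MU_x ∝ 3·x^(-4/3), MU_y ∝ 4·y^(-4/3), so MRS = (3/4)·(y/x)^(4/3) = p_x/p_y.
Hence y/x = ((4/3)·p_x/p_y)^(1/(4/3)), i.e. raised to the 0.75 power.
With the ratio pinned down, the budget gives x* = I/(p_x + p_y·(y/x)) and y* = (y/x)·x*.
Numerically y/x = 1.331569, so x* = 142/(33.84 + 30.8·1.331569) = 1.8971 and y* = 1.331569·1.8971 = 2.5261.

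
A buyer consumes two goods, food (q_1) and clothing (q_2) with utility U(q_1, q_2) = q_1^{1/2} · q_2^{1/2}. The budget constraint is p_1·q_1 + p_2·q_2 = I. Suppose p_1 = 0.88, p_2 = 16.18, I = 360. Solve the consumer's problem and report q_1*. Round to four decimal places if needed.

The MRS is q_2/q_1. Set MRS = p_1/p_2.
So 0.5·p_2·q_2 = 0.5·p_1·q_1; combined with the budget, a share 0.5 of income goes to q_1.
Demand: q_1*(p_1,p_2,I) = 0.5·I/p_1 and q_2* = 0.5·I/p_2.
At p_1=0.88, p_2=16.18, I=360: q_1* = 0.5·360/0.88 = 204.5455.

q_1* = 204.5455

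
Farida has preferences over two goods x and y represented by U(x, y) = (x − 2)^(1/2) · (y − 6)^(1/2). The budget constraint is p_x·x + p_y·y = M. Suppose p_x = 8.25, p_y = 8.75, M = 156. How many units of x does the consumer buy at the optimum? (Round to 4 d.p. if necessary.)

After buying the subsistence bundle (2, 6), a share 0.5 of the remaining income goes to x: x* = 2 + 0.5·(M − 2p_x − 6p_y)/p_x.
Discretionary income = 156 − 2·8.25 − 6·8.75 = 87; x* = 2 + 0.5·87/8.25 = 7.2727.

x* = 7.2727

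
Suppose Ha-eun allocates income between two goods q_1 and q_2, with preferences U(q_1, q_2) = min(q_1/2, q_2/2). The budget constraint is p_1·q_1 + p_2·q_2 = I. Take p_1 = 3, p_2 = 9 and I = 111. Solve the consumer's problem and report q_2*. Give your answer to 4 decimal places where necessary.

q_2* = 9.25

With perfect complements, no substitution: consume in ratio q_1:q_2 = 2:2.
Budget: p_1·q_1 + p_2·q_1 = I, so (2·p_1 + 2·p_2)·q_1 = 2·I.
Demand: q_1*(p_1,p_2,I) = 2·I/(2·p_1 + 2·p_2), q_2* = 2·I/(2·p_1 + 2·p_2).
Here 2·3 + 2·9 = 24, giving q_2* = 9.25.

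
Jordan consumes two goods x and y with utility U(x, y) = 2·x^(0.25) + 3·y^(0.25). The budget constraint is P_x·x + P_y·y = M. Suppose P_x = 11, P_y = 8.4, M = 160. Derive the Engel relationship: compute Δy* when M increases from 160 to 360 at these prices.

Δy* = 15.5382

MRS = MU_x/MU_y = (2/3)·(y/x)^(0.75). Set equal to P_x/P_y.
Hence y/x = ((3/2)·P_x/P_y)^(1/(0.75)), i.e. raised to the 4/3 power.
With the ratio pinned down, the budget gives x* = M/(P_x + P_y·(y/x)) and y* = (y/x)·x*.
Numerically y/x = 2.460025, so x* = 160/(11 + 8.4·2.460025) = 5.053 and y* = 2.460025·5.053 = 12.4306.
At M' = 360: y* = 27.9688. Change: 27.9688 − 12.4306 = 15.5382.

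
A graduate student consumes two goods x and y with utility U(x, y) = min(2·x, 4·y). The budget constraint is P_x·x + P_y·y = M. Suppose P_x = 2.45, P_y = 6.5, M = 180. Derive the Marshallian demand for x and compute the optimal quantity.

x* = 31.5789

Here 4·2.45 + 2·6.5 = 22.8, giving x* = 31.5789.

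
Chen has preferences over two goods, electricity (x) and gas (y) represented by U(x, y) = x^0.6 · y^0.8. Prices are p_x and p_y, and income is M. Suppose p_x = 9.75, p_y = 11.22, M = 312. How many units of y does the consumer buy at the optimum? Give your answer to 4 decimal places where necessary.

y* = 15.89

The MRS is (3/4)·y/x. Set MRS = p_x/p_y.
Rearranging, p_y·y = (4/3)·p_x·x. Substituting into the budget gives p_x·x·(1 + (4/3)) = M.
Demand: x*(p_x,p_y,M) = 3/7·M/p_x and y* = 4/7·M/p_y.
At p_x=9.75, p_y=11.22, M=312: y* = 4/7·312/11.22 = 15.89.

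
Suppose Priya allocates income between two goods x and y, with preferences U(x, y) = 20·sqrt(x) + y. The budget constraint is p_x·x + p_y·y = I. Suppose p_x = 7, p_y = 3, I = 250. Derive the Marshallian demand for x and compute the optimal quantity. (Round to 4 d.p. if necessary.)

x* = 18.3673

Set MRS = p_x/p_y: 10·x^(−1/2) = p_x/p_y.
Solve: √x = 10·p_y/p_x, so x*(p_x,p_y) = (10·p_y/p_x)², and y* = (I − p_x·x*)/p_y.
Plugging in: x* = (10·3/7)² = 18.3673.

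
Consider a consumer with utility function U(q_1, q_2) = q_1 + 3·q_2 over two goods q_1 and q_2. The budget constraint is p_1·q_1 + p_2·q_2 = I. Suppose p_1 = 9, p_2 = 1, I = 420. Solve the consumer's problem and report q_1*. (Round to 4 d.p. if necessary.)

q_1* = 0

Perfect substitutes: compare marginal utility per dollar. 1/p_1 vs 3/p_2 → 0.1111 vs 3.
q_2 gives more utility per dollar, so spend all income on q_2: q_2* = I/p_2, q_1* = 0.
Numerically: q_1* = 0, q_2* = 420.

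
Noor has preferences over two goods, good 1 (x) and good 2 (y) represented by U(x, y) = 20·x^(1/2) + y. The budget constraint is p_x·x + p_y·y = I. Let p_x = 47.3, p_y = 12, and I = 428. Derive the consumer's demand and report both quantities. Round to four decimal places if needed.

x* = 6.4364, y* = 10.2967

Utility is quasi-linear in y; the FOC for x is 10/√x = p_x/p_y.
Solve: √x = 10·p_y/p_x, so x*(p_x,p_y) = (10·p_y/p_x)², and y* = (I − p_x·x*)/p_y.
Plugging in: x* = (10·12/47.3)² = 6.4364, y* = 10.2967.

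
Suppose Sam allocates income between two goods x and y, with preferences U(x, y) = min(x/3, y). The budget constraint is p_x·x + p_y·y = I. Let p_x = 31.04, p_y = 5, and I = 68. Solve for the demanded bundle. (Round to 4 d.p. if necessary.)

x* = 2.0791, y* = 0.693

With perfect complements, no substitution: consume in ratio x:y = 3:1.
Budget: p_x·x + p_y·(1/3)·x = I, so (3·p_x + p_y)·x = 3·I.
Demand: x*(p_x,p_y,I) = 3·I/(3·p_x + p_y), y* = I/(3·p_x + p_y).
Here 3·31.04 + 5 = 98.12, giving x* = 2.0791 and y* = 0.693.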